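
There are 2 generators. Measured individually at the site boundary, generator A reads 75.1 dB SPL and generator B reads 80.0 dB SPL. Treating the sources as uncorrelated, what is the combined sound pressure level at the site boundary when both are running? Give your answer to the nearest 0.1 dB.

Uncorrelated sources add in intensity (power), not in dB.
L_total = 10·log₁₀(10^(75.1/10) + 10^(80.0/10)) = 10·log₁₀(132400000) = 81.2 dB SPL.

81.2 dB SPL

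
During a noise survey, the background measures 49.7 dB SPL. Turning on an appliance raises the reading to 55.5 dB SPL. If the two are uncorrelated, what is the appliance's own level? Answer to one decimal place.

54.2 dB SPL

Remove the background by subtracting linear intensities:
L_src = 10·log₁₀(10^(55.5/10) − 10^(49.7/10)) = 10·log₁₀(261500) = 54.2 dB SPL.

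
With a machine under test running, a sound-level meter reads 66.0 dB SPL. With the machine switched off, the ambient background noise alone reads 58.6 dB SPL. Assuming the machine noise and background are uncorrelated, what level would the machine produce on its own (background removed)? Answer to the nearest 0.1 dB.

Remove the background by subtracting linear intensities:
L_src = 10·log₁₀(10^(66.0/10) − 10^(58.6/10)) = 10·log₁₀(3257000) = 65.1 dB SPL.

65.1 dB SPL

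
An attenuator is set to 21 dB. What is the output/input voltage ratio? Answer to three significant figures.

0.0891

Voltage ratio = 10^(dB/20).
10^(-21/20) = 10^(-1.050) = 0.0891.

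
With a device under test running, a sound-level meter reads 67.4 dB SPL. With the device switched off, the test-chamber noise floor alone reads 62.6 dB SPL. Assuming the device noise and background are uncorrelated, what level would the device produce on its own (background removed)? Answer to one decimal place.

Subtract intensities: L_src = 10·log₁₀(10^(L_total/10) − 10^(L_bg/10)).
L_src = 10·log₁₀(10^(67.4/10) − 10^(62.6/10)) = 10·log₁₀(3676000) = 65.7 dB SPL.

65.7 dB SPL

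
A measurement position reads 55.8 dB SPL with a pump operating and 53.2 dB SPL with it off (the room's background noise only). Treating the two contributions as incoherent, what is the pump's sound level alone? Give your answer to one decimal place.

Subtract intensities: L_src = 10·log₁₀(10^(L_total/10) − 10^(L_bg/10)).
L_src = 10·log₁₀(10^(55.8/10) − 10^(53.2/10)) = 10·log₁₀(171300) = 52.3 dB SPL.

52.3 dB SPL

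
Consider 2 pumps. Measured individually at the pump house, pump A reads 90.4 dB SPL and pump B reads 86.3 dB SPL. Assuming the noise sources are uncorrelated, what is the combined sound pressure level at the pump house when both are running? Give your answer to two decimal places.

Add the sources as powers (linear), then convert back to dB:
L_total = 10·log₁₀(10^(90.4/10) + 10^(86.3/10)) = 10·log₁₀(1523000000) = 91.83 dB SPL.

91.83 dB SPL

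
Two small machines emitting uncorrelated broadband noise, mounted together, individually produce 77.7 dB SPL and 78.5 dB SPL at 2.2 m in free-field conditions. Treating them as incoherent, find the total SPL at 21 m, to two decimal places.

Combined at 2.2 m: 10·log₁₀(10^(77.7/10)+10^(78.5/10)) = 81.129 dB SPL.
Then apply −20·log₁₀(21/2.2) = -19.596 dB → 61.53 dB SPL.

61.53 dB SPL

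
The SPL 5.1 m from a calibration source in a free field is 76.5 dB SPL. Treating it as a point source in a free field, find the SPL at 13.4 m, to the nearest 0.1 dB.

68.1 dB SPL

Inverse-square spreading gives ΔL = −20·log₁₀(d₂/d₁).
ΔL = −20·log₁₀(13.4/5.1) = -8.39 dB, so L₂ = 76.5 + (-8.39) = 68.1 dB SPL.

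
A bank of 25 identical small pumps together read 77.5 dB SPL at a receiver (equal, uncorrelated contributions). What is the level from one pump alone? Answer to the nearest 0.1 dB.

63.5 dB SPL

25 equal incoherent sources add 10·log₁₀(25) = 13.98 dB over one source.
L_one = 77.5 − 13.98 = 63.5 dB SPL.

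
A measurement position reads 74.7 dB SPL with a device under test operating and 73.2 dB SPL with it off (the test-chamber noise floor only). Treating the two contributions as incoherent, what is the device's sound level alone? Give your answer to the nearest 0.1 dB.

Remove the background by subtracting linear intensities:
L_src = 10·log₁₀(10^(74.7/10) − 10^(73.2/10)) = 10·log₁₀(8619000) = 69.4 dB SPL.

69.4 dB SPL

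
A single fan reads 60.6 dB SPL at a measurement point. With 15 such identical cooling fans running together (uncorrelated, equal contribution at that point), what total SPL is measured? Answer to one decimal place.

15 equal incoherent sources raise the level by 10·log₁₀(15) = 11.76 dB.
L_total = 60.6 + 11.76 = 72.4 dB SPL.

72.4 dB SPL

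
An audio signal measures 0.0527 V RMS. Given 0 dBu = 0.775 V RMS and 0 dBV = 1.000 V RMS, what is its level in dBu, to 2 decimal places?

-23.35 dBu

dBu = 20·log₁₀(V / 0.775 V).
20·log₁₀(0.0527/0.775) = -23.35 dBu.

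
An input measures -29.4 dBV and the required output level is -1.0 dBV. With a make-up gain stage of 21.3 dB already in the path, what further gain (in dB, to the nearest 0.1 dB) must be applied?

7.1 dB

The required make-up gain is the shortfall in the dB sum.
G = -1.0 − (-29.4) − 21.3 = 7.1 dB.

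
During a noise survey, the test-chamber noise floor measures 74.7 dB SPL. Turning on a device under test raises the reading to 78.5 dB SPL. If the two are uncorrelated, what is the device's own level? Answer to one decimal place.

76.2 dB SPL

Remove the background by subtracting linear intensities:
L_src = 10·log₁₀(10^(78.5/10) − 10^(74.7/10)) = 10·log₁₀(41280000) = 76.2 dB SPL.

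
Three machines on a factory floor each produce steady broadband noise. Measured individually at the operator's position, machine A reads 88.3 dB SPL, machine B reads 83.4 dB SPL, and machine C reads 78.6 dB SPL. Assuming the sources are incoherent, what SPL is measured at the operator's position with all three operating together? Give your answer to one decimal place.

Add the sources as powers (linear), then convert back to dB:
L_total = 10·log₁₀(10^(88.3/10) + 10^(83.4/10) + 10^(78.6/10)) = 10·log₁₀(967300000) = 89.9 dB SPL.

89.9 dB SPL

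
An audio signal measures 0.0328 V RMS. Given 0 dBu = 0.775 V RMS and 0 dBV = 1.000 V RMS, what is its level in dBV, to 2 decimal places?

-29.68 dBV

dBV = 20·log₁₀(V / 1.000 V).
20·log₁₀(0.0328/1.000) = -29.68 dBV.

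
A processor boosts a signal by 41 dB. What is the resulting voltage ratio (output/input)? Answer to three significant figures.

Voltage ratio = 10^(dB/20).
10^(41/20) = 10^(2.050) = 112.

112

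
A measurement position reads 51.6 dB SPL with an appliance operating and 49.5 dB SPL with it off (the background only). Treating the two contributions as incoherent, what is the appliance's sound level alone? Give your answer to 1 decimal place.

47.4 dB SPL

Subtract intensities: L_src = 10·log₁₀(10^(L_total/10) − 10^(L_bg/10)).
L_src = 10·log₁₀(10^(51.6/10) − 10^(49.5/10)) = 10·log₁₀(55420) = 47.4 dB SPL.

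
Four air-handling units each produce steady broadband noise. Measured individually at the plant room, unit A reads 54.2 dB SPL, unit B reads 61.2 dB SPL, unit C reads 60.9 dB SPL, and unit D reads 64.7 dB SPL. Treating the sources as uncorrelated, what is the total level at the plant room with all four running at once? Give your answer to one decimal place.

Uncorrelated sources add in intensity (power), not in dB.
L_total = 10·log₁₀(10^(54.2/10) + 10^(61.2/10) + 10^(60.9/10) + 10^(64.7/10)) = 10·log₁₀(5763000) = 67.6 dB SPL.

67.6 dB SPL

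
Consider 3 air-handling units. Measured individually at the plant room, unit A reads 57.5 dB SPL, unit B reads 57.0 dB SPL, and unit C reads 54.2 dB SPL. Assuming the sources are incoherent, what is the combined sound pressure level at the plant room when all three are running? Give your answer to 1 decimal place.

61.2 dB SPL

Incoherent sources sum as intensities:
L_total = 10·log₁₀(10^(57.5/10) + 10^(57.0/10) + 10^(54.2/10)) = 10·log₁₀(1327000) = 61.2 dB SPL.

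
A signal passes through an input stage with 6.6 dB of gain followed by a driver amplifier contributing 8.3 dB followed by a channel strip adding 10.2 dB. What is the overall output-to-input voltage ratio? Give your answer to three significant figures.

18.0

Net gain = 6.6 + 8.3 + 10.2 = 25.1 dB.
Voltage ratio = 10^(25.1/20) = 18.0.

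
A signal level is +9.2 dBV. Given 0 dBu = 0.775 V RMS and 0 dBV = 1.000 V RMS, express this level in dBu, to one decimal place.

+11.4 dBu

The offset between the scales is 20·log₁₀(0.775/1.000) = −2.214 dB.
So dBu = +9.2 + 2.214 = +11.4 dBu.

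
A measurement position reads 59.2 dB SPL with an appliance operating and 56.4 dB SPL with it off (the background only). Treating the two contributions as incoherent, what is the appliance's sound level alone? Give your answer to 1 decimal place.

Remove the background by subtracting linear intensities:
L_src = 10·log₁₀(10^(59.2/10) − 10^(56.4/10)) = 10·log₁₀(395200) = 56.0 dB SPL.

56.0 dB SPL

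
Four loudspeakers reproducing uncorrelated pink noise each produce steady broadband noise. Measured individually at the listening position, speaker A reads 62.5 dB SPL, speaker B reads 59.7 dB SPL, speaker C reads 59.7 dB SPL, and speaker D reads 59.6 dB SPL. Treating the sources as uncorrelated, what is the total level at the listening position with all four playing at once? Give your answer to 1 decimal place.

66.6 dB SPL

Uncorrelated sources add in intensity (power), not in dB.
L_total = 10·log₁₀(10^(62.5/10) + 10^(59.7/10) + 10^(59.7/10) + 10^(59.6/10)) = 10·log₁₀(4557000) = 66.6 dB SPL.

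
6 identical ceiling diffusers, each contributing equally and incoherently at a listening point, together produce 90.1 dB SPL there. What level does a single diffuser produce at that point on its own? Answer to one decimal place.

82.3 dB SPL

6 equal incoherent sources add 10·log₁₀(6) = 7.78 dB over one source.
L_one = 90.1 − 7.78 = 82.3 dB SPL.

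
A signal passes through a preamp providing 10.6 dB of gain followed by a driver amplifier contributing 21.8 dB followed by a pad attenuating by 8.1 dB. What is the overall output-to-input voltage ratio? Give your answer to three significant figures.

Net gain = 10.6 + 21.8 + (−8.1) = 24.3 dB.
Voltage ratio = 10^(24.3/20) = 16.4.

16.4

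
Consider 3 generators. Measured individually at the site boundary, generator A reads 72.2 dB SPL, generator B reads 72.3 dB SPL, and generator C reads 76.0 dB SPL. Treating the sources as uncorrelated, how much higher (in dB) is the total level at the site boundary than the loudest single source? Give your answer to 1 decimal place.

2.7 dB

Add the sources as powers (linear), then convert back to dB:
L_total = 10·log₁₀(10^(72.2/10) + 10^(72.3/10) + 10^(76.0/10)) = 78.66 dB SPL.
Excess over the loudest (76.0 dB): 78.66 − 76.0 = 2.7 dB.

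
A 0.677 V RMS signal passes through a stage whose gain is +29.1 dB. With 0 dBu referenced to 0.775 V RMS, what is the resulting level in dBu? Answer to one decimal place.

+27.9 dBu

Input level: 20·log₁₀(0.677/0.775) = -1.17 dBu.
Output: -1.17 + 29.1 = +27.9 dBu.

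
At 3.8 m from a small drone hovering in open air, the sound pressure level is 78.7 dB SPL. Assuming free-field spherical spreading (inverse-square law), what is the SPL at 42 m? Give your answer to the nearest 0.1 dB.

Free-field point source: level drops by 20·log₁₀ of the distance ratio.
ΔL = −20·log₁₀(42/3.8) = -20.87 dB, so L₂ = 78.7 + (-20.87) = 57.8 dB SPL.

57.8 dB SPL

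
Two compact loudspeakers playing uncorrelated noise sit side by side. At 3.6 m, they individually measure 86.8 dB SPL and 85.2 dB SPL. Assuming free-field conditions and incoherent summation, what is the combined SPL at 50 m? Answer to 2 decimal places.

Combined at 3.6 m: 10·log₁₀(10^(86.8/10)+10^(85.2/10)) = 89.084 dB SPL.
Then apply −20·log₁₀(50/3.6) = -22.853 dB → 66.23 dB SPL.

66.23 dB SPL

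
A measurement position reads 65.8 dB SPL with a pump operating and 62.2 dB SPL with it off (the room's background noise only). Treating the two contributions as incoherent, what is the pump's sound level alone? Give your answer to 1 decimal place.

63.3 dB SPL

Background correction is a power subtraction:
L_src = 10·log₁₀(10^(65.8/10) − 10^(62.2/10)) = 10·log₁₀(2142000) = 63.3 dB SPL.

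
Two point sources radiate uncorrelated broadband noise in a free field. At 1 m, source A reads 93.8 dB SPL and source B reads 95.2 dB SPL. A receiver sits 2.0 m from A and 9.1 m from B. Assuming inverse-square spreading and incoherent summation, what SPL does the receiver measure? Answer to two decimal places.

At the listener: L_A = 93.8 − 20·log₁₀(2.0) = 87.779 dB; L_B = 95.2 − 20·log₁₀(9.1) = 76.019 dB.
Combined: 10·log₁₀(10^(87.779/10)+10^(76.019/10)) = 88.06 dB SPL.

88.06 dB SPL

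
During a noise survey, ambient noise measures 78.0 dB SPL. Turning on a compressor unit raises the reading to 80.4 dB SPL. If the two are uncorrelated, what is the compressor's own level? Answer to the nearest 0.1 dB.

Remove the background by subtracting linear intensities:
L_src = 10·log₁₀(10^(80.4/10) − 10^(78.0/10)) = 10·log₁₀(46550000) = 76.7 dB SPL.

76.7 dB SPL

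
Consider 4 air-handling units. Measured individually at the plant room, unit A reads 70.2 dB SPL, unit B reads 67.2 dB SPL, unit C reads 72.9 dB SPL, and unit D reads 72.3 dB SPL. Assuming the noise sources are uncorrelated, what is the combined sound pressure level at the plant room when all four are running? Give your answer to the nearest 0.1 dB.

Incoherent sources sum as intensities:
L_total = 10·log₁₀(10^(70.2/10) + 10^(67.2/10) + 10^(72.9/10) + 10^(72.3/10)) = 10·log₁₀(52200000) = 77.2 dB SPL.

77.2 dB SPL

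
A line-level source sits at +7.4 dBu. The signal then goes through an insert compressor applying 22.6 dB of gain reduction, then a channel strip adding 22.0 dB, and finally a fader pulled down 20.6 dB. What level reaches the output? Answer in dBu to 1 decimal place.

-13.8 dBu

In dB, series stages simply add:
+7.4 − 22.6 + 22.0 − 20.6 = -13.8 dBu.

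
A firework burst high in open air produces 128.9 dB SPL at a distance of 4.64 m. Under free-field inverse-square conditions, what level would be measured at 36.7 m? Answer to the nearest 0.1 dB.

Inverse-square spreading gives ΔL = −20·log₁₀(d₂/d₁).
ΔL = −20·log₁₀(36.7/4.64) = -17.96 dB, so L₂ = 128.9 + (-17.96) = 110.9 dB SPL.

110.9 dB SPL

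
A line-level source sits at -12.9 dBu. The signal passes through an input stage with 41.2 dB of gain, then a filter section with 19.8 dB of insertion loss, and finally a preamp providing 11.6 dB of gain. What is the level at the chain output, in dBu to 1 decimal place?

Gain stages sum in dB:
-12.9 + 41.2 − 19.8 + 11.6 = +20.1 dBu.

+20.1 dBu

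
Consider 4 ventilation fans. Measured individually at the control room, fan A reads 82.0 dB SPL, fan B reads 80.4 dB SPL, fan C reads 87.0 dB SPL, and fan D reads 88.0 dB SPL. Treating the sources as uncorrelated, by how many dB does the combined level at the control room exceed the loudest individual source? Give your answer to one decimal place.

Incoherent sources sum as intensities:
L_total = 10·log₁₀(10^(82.0/10) + 10^(80.4/10) + 10^(87.0/10) + 10^(88.0/10)) = 91.46 dB SPL.
Excess over the loudest (88.0 dB): 91.46 − 88.0 = 3.5 dB.

3.5 dB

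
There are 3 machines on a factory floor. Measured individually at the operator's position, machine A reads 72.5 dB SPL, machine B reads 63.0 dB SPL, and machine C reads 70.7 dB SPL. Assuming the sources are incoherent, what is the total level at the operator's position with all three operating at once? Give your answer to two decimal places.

74.99 dB SPL

Add the sources as powers (linear), then convert back to dB:
L_total = 10·log₁₀(10^(72.5/10) + 10^(63.0/10) + 10^(70.7/10)) = 10·log₁₀(31530000) = 74.99 dB SPL.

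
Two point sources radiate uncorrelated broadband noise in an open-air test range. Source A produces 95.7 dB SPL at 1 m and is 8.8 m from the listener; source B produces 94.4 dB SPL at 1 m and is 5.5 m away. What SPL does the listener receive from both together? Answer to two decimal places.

At the listener: L_A = 95.7 − 20·log₁₀(8.8) = 76.810 dB; L_B = 94.4 − 20·log₁₀(5.5) = 79.593 dB.
Combined: 10·log₁₀(10^(76.810/10)+10^(79.593/10)) = 81.43 dB SPL.

81.43 dB SPL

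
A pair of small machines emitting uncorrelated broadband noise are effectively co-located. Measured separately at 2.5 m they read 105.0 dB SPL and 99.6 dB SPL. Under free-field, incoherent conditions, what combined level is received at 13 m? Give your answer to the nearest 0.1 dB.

91.8 dB SPL

Combined at 2.5 m: 10·log₁₀(10^(105.0/10)+10^(99.6/10)) = 106.10 dB SPL.
Then apply −20·log₁₀(13/2.5) = -14.32 dB → 91.8 dB SPL.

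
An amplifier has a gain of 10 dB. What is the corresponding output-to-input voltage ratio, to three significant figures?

3.16

Voltage ratio = 10^(dB/20).
10^(10/20) = 10^(0.5000) = 3.16.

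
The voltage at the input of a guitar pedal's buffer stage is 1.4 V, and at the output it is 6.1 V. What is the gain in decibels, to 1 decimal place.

Voltage ratio → dB uses the 20·log₁₀ form:
20·log₁₀(6.1/1.4) = 20·log₁₀(4.357) = 12.8 dB.

12.8 dB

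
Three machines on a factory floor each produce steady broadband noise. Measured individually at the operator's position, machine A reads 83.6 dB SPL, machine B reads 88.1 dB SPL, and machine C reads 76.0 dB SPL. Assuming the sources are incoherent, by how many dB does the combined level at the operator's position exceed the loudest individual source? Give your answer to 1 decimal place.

1.5 dB

Incoherent sources sum as intensities:
L_total = 10·log₁₀(10^(83.6/10) + 10^(88.1/10) + 10^(76.0/10)) = 89.61 dB SPL.
Excess over the loudest (88.1 dB): 89.61 − 88.1 = 1.5 dB.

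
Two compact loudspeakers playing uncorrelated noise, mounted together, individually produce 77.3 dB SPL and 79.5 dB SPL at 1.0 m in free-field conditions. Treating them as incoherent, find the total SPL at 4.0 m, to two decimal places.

69.51 dB SPL

Combined at 1.0 m: 10·log₁₀(10^(77.3/10)+10^(79.5/10)) = 81.548 dB SPL.
Then apply −20·log₁₀(4.0/1.0) = -12.041 dB → 69.51 dB SPL.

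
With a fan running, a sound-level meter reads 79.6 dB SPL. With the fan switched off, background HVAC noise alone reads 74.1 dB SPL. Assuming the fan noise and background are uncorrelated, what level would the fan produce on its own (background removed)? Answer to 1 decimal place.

78.2 dB SPL

Remove the background by subtracting linear intensities:
L_src = 10·log₁₀(10^(79.6/10) − 10^(74.1/10)) = 10·log₁₀(65500000) = 78.2 dB SPL.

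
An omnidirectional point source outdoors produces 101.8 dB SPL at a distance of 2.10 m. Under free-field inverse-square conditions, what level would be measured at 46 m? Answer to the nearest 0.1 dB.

For a point source in a free field, ΔL = −20·log₁₀(d₂/d₁).
ΔL = −20·log₁₀(46/2.10) = -26.81 dB, so L₂ = 101.8 + (-26.81) = 75.0 dB SPL.

75.0 dB SPL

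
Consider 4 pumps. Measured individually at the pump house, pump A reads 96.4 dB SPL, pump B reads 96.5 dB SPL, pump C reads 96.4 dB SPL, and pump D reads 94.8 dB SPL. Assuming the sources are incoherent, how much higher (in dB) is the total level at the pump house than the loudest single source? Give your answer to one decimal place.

Add the sources as powers (linear), then convert back to dB:
L_total = 10·log₁₀(10^(96.4/10) + 10^(96.5/10) + 10^(96.4/10) + 10^(94.8/10)) = 102.10 dB SPL.
Excess over the loudest (96.5 dB): 102.10 − 96.5 = 5.6 dB.

5.6 dB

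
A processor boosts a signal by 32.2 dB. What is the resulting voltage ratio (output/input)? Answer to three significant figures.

Voltage ratio = 10^(dB/20).
10^(32.2/20) = 10^(1.610) = 40.7.

40.7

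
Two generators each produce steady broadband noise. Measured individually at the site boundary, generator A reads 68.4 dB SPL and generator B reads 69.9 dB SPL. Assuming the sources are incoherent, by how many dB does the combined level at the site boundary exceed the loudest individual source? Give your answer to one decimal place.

Add the sources as powers (linear), then convert back to dB:
L_total = 10·log₁₀(10^(68.4/10) + 10^(69.9/10)) = 72.22 dB SPL.
Excess over the loudest (69.9 dB): 72.22 − 69.9 = 2.3 dB.

2.3 dB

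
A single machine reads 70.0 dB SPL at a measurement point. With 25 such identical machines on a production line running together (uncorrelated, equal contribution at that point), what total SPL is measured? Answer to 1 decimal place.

84.0 dB SPL

25 equal incoherent sources raise the level by 10·log₁₀(25) = 13.98 dB.
L_total = 70.0 + 13.98 = 84.0 dB SPL.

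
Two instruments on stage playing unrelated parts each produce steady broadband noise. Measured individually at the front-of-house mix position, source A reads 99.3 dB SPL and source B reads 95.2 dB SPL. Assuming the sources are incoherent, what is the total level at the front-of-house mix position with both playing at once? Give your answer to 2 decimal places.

100.73 dB SPL

Add the sources as powers (linear), then convert back to dB:
L_total = 10·log₁₀(10^(99.3/10) + 10^(95.2/10)) = 10·log₁₀(11823000000) = 100.73 dB SPL.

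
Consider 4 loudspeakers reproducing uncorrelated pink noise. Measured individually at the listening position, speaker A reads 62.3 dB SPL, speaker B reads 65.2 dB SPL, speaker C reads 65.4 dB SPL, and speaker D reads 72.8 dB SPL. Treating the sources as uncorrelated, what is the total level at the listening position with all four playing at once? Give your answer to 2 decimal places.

Add the sources as powers (linear), then convert back to dB:
L_total = 10·log₁₀(10^(62.3/10) + 10^(65.2/10) + 10^(65.4/10) + 10^(72.8/10)) = 10·log₁₀(27530000) = 74.40 dB SPL.

74.40 dB SPL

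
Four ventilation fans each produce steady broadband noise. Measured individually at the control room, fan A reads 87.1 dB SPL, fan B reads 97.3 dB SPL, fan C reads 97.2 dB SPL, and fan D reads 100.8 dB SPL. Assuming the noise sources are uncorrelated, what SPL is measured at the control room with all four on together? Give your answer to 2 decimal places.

Uncorrelated sources add in intensity (power), not in dB.
L_total = 10·log₁₀(10^(87.1/10) + 10^(97.3/10) + 10^(97.2/10) + 10^(100.8/10)) = 10·log₁₀(23154000000) = 103.65 dB SPL.

103.65 dB SPL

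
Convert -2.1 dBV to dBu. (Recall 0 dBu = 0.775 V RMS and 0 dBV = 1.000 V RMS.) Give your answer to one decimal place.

+0.1 dBu

The offset between the scales is 20·log₁₀(0.775/1.000) = −2.214 dB.
So dBu = -2.1 + 2.214 = +0.1 dBu.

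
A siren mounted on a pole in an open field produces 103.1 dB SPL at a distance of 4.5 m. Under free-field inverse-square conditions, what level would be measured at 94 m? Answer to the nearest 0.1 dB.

76.7 dB SPL

For a point source in a free field, ΔL = −20·log₁₀(d₂/d₁).
ΔL = −20·log₁₀(94/4.5) = -26.40 dB, so L₂ = 103.1 + (-26.40) = 76.7 dB SPL.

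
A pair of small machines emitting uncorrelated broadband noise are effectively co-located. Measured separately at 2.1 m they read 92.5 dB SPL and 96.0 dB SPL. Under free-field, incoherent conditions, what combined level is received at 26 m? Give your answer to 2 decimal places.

Combined at 2.1 m: 10·log₁₀(10^(92.5/10)+10^(96.0/10)) = 97.604 dB SPL.
Then apply −20·log₁₀(26/2.1) = -21.855 dB → 75.75 dB SPL.

75.75 dB SPL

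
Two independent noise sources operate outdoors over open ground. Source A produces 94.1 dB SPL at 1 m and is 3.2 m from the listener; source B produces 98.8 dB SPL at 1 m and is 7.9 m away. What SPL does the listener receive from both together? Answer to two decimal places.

At the listener: L_A = 94.1 − 20·log₁₀(3.2) = 83.997 dB; L_B = 98.8 − 20·log₁₀(7.9) = 80.847 dB.
Combined: 10·log₁₀(10^(83.997/10)+10^(80.847/10)) = 85.71 dB SPL.

85.71 dB SPL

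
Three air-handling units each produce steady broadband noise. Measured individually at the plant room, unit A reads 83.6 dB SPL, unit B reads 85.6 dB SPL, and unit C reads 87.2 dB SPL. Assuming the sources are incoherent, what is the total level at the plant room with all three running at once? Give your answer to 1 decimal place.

Incoherent sources sum as intensities:
L_total = 10·log₁₀(10^(83.6/10) + 10^(85.6/10) + 10^(87.2/10)) = 10·log₁₀(1117000000) = 90.5 dB SPL.

90.5 dB SPL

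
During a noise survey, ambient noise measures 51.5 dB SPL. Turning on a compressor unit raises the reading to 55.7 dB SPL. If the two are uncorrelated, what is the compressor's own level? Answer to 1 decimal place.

53.6 dB SPL

Background correction is a power subtraction:
L_src = 10·log₁₀(10^(55.7/10) − 10^(51.5/10)) = 10·log₁₀(230300) = 53.6 dB SPL.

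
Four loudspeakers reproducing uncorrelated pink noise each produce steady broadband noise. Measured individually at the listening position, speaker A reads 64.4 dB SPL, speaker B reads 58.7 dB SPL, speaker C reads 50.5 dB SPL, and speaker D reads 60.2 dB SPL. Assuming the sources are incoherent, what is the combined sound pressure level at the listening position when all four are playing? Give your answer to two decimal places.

Incoherent sources sum as intensities:
L_total = 10·log₁₀(10^(64.4/10) + 10^(58.7/10) + 10^(50.5/10) + 10^(60.2/10)) = 10·log₁₀(4655000) = 66.68 dB SPL.

66.68 dB SPL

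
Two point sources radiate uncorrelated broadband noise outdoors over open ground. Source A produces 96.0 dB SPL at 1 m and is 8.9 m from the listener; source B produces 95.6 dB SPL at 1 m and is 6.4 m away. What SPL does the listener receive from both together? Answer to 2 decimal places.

81.43 dB SPL

At the listener: L_A = 96.0 − 20·log₁₀(8.9) = 77.012 dB; L_B = 95.6 − 20·log₁₀(6.4) = 79.476 dB.
Combined: 10·log₁₀(10^(77.012/10)+10^(79.476/10)) = 81.43 dB SPL.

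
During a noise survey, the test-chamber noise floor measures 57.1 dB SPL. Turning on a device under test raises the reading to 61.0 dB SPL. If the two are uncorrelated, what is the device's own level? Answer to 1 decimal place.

Remove the background by subtracting linear intensities:
L_src = 10·log₁₀(10^(61.0/10) − 10^(57.1/10)) = 10·log₁₀(746100) = 58.7 dB SPL.

58.7 dB SPL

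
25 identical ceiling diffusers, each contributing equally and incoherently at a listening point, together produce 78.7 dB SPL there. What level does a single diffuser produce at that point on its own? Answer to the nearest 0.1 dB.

64.7 dB SPL

25 equal incoherent sources add 10·log₁₀(25) = 13.98 dB over one source.
L_one = 78.7 − 13.98 = 64.7 dB SPL.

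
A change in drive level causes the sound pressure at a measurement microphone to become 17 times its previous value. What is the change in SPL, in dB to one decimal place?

24.6 dB

Sound pressure is an amplitude quantity: ΔL = 20·log₁₀(p₂/p₁).
20·log₁₀(17) = 24.6 dB.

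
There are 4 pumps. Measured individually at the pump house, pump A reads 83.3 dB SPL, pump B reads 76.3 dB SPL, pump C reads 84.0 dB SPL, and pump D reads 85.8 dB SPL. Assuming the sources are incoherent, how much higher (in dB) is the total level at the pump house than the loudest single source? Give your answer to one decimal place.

Incoherent sources sum as intensities:
L_total = 10·log₁₀(10^(83.3/10) + 10^(76.3/10) + 10^(84.0/10) + 10^(85.8/10)) = 89.48 dB SPL.
Excess over the loudest (85.8 dB): 89.48 − 85.8 = 3.7 dB.

3.7 dB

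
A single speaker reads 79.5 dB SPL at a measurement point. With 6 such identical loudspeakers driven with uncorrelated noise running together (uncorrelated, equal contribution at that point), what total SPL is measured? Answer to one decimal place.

87.3 dB SPL

6 equal incoherent sources raise the level by 10·log₁₀(6) = 7.78 dB.
L_total = 79.5 + 7.78 = 87.3 dB SPL.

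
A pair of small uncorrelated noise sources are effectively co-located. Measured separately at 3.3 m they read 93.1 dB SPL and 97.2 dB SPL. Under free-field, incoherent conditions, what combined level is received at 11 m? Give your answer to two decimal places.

Combined at 3.3 m: 10·log₁₀(10^(93.1/10)+10^(97.2/10)) = 98.627 dB SPL.
Then apply −20·log₁₀(11/3.3) = -10.458 dB → 88.17 dB SPL.

88.17 dB SPL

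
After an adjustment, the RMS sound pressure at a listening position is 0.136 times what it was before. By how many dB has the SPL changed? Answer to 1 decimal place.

-17.3 dB

Sound pressure is an amplitude quantity: ΔL = 20·log₁₀(p₂/p₁).
20·log₁₀(0.136) = -17.3 dB.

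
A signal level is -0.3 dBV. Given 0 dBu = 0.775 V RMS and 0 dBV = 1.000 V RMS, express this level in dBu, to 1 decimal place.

+1.9 dBu

The offset between the scales is 20·log₁₀(0.775/1.000) = −2.214 dB.
So dBu = -0.3 + 2.214 = +1.9 dBu.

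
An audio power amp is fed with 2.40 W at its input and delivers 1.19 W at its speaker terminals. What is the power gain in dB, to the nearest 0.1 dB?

-3.0 dB

Power is a power quantity, so gain = 10·log₁₀(P_out/P_in).
10·log₁₀(1.19/2.40) = 10·log₁₀(0.4958) = -3.0 dB.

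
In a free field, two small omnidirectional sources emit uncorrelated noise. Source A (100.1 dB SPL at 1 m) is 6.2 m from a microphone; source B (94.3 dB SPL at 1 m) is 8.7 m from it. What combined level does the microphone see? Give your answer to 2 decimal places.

At the listener: L_A = 100.1 − 20·log₁₀(6.2) = 84.252 dB; L_B = 94.3 − 20·log₁₀(8.7) = 75.510 dB.
Combined: 10·log₁₀(10^(84.252/10)+10^(75.510/10)) = 84.80 dB SPL.

84.80 dB SPL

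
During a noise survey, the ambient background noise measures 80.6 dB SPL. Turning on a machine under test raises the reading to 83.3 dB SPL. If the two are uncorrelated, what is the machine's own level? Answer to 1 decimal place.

80.0 dB SPL

Background correction is a power subtraction:
L_src = 10·log₁₀(10^(83.3/10) − 10^(80.6/10)) = 10·log₁₀(98980000) = 80.0 dB SPL.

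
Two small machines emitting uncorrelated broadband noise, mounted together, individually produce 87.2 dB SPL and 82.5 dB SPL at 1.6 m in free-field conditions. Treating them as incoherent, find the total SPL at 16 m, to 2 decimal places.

68.47 dB SPL

Combined at 1.6 m: 10·log₁₀(10^(87.2/10)+10^(82.5/10)) = 88.467 dB SPL.
Then apply −20·log₁₀(16/1.6) = -20.000 dB → 68.47 dB SPL.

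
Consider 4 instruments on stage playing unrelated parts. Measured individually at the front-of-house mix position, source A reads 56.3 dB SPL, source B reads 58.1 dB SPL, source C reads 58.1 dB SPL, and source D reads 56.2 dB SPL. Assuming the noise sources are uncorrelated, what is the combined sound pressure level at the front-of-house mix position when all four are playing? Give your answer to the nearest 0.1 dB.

63.3 dB SPL

Uncorrelated sources add in intensity (power), not in dB.
L_total = 10·log₁₀(10^(56.3/10) + 10^(58.1/10) + 10^(58.1/10) + 10^(56.2/10)) = 10·log₁₀(2135000) = 63.3 dB SPL.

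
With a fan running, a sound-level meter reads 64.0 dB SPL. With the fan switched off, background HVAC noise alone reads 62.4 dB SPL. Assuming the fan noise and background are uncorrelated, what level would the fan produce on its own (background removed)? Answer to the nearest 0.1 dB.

Background correction is a power subtraction:
L_src = 10·log₁₀(10^(64.0/10) − 10^(62.4/10)) = 10·log₁₀(774100) = 58.9 dB SPL.

58.9 dB SPL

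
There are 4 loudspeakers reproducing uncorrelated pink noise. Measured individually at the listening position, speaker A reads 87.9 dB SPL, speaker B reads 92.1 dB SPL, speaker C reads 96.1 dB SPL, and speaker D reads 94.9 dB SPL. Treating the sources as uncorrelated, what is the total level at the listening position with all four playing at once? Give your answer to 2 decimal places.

99.73 dB SPL

Add the sources as powers (linear), then convert back to dB:
L_total = 10·log₁₀(10^(87.9/10) + 10^(92.1/10) + 10^(96.1/10) + 10^(94.9/10)) = 10·log₁₀(9403000000) = 99.73 dB SPL.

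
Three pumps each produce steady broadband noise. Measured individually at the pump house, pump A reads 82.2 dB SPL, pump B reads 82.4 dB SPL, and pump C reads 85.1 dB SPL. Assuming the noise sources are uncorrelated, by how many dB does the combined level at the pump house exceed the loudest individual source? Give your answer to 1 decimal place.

3.1 dB

Add the sources as powers (linear), then convert back to dB:
L_total = 10·log₁₀(10^(82.2/10) + 10^(82.4/10) + 10^(85.1/10)) = 88.22 dB SPL.
Excess over the loudest (85.1 dB): 88.22 − 85.1 = 3.1 dB.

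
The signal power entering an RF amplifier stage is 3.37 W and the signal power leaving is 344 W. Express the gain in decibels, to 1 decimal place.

20.1 dB

Power ratio → dB uses the 10·log₁₀ form:
10·log₁₀(344/3.37) = 10·log₁₀(102.1) = 20.1 dB.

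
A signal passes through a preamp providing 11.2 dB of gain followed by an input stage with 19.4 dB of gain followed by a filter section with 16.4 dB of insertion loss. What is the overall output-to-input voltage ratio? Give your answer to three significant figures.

Net gain = 11.2 + 19.4 + (−16.4) = 14.2 dB.
Voltage ratio = 10^(14.2/20) = 5.13.

5.13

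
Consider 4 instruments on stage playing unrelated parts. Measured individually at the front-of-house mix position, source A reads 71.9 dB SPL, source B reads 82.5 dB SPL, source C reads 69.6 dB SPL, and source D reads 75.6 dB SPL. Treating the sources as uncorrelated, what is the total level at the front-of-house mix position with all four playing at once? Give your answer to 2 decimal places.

Add the sources as powers (linear), then convert back to dB:
L_total = 10·log₁₀(10^(71.9/10) + 10^(82.5/10) + 10^(69.6/10) + 10^(75.6/10)) = 10·log₁₀(238700000) = 83.78 dB SPL.

83.78 dB SPL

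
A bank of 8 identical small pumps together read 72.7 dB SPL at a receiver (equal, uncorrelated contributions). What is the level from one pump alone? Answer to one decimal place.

63.7 dB SPL

8 equal incoherent sources add 10·log₁₀(8) = 9.03 dB over one source.
L_one = 72.7 − 9.03 = 63.7 dB SPL.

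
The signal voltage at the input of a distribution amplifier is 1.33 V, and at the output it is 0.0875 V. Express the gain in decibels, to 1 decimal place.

Voltage is an amplitude quantity, so gain = 20·log₁₀(V_out/V_in).
20·log₁₀(0.0875/1.33) = 20·log₁₀(0.06579) = -23.6 dB.

-23.6 dB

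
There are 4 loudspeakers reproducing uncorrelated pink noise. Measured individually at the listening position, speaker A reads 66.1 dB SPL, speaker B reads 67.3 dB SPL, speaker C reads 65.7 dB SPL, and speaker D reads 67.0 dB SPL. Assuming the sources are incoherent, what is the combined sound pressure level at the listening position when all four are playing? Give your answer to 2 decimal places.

Incoherent sources sum as intensities:
L_total = 10·log₁₀(10^(66.1/10) + 10^(67.3/10) + 10^(65.7/10) + 10^(67.0/10)) = 10·log₁₀(18170000) = 72.59 dB SPL.

72.59 dB SPL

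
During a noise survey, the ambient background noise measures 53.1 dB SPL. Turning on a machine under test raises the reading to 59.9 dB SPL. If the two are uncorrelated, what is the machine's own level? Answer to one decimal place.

Subtract intensities: L_src = 10·log₁₀(10^(L_total/10) − 10^(L_bg/10)).
L_src = 10·log₁₀(10^(59.9/10) − 10^(53.1/10)) = 10·log₁₀(773100) = 58.9 dB SPL.

58.9 dB SPL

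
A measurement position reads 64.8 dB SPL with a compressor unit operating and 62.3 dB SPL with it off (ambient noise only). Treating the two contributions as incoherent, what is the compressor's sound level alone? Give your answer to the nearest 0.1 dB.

61.2 dB SPL

Background correction is a power subtraction:
L_src = 10·log₁₀(10^(64.8/10) − 10^(62.3/10)) = 10·log₁₀(1322000) = 61.2 dB SPL.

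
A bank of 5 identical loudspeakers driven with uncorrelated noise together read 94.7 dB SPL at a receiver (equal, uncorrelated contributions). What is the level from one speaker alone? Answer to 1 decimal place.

87.7 dB SPL

5 equal incoherent sources add 10·log₁₀(5) = 6.99 dB over one source.
L_one = 94.7 − 6.99 = 87.7 dB SPL.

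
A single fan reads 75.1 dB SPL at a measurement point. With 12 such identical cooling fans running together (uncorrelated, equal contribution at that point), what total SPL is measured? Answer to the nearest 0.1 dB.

12 equal incoherent sources raise the level by 10·log₁₀(12) = 10.79 dB.
L_total = 75.1 + 10.79 = 85.9 dB SPL.

85.9 dB SPL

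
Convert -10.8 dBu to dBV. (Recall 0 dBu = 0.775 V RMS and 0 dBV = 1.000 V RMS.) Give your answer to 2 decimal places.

The offset between the scales is 20·log₁₀(0.775/1.000) = −2.214 dB.
So dBV = -10.8 − 2.214 = -13.01 dBV.

-13.01 dBV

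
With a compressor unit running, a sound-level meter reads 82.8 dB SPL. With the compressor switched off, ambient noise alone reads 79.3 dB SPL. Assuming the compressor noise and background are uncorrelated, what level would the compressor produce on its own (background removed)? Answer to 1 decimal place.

80.2 dB SPL

Background correction is a power subtraction:
L_src = 10·log₁₀(10^(82.8/10) − 10^(79.3/10)) = 10·log₁₀(105400000) = 80.2 dB SPL.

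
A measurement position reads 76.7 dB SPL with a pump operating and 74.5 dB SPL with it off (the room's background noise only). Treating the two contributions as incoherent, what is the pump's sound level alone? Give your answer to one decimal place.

72.7 dB SPL

Background correction is a power subtraction:
L_src = 10·log₁₀(10^(76.7/10) − 10^(74.5/10)) = 10·log₁₀(18590000) = 72.7 dB SPL.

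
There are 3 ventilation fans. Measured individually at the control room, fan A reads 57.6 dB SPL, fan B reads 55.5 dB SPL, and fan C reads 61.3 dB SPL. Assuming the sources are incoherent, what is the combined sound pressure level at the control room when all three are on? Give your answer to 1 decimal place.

63.6 dB SPL

Add the sources as powers (linear), then convert back to dB:
L_total = 10·log₁₀(10^(57.6/10) + 10^(55.5/10) + 10^(61.3/10)) = 10·log₁₀(2279000) = 63.6 dB SPL.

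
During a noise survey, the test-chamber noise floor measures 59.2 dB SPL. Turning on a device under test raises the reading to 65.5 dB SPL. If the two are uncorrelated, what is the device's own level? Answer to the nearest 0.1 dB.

64.3 dB SPL

Remove the background by subtracting linear intensities:
L_src = 10·log₁₀(10^(65.5/10) − 10^(59.2/10)) = 10·log₁₀(2716000) = 64.3 dB SPL.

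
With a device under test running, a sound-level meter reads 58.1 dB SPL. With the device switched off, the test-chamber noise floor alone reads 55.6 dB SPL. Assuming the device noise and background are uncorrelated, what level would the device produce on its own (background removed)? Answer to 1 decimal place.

54.5 dB SPL

Subtract intensities: L_src = 10·log₁₀(10^(L_total/10) − 10^(L_bg/10)).
L_src = 10·log₁₀(10^(58.1/10) − 10^(55.6/10)) = 10·log₁₀(282600) = 54.5 dB SPL.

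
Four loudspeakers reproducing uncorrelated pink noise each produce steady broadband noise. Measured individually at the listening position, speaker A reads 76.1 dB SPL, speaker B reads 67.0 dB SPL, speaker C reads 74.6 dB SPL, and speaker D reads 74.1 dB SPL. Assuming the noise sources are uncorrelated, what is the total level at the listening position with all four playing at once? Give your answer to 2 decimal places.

Incoherent sources sum as intensities:
L_total = 10·log₁₀(10^(76.1/10) + 10^(67.0/10) + 10^(74.6/10) + 10^(74.1/10)) = 10·log₁₀(100300000) = 80.01 dB SPL.

80.01 dB SPL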